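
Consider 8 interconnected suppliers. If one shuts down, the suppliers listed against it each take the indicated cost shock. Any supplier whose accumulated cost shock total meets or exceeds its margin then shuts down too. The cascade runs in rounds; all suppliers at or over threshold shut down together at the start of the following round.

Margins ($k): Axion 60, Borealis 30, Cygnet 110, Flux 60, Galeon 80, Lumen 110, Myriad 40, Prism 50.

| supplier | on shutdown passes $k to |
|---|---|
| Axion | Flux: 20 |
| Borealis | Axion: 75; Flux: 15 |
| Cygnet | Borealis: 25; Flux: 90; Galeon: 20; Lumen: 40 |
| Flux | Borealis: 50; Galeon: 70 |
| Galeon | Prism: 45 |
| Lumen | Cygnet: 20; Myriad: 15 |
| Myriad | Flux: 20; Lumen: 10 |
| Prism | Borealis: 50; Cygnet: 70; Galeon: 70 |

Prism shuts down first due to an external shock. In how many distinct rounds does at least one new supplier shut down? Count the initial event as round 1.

Round 1 — Prism shuts down (initial).
  Borealis: +50 → 50 ≥ 30
  Cygnet: +70 → 70 < 110
  Galeon: +70 → 70 < 80
Round 2 — Borealis shuts down.
  Axion: +75 → 75 ≥ 60
  Flux: +15 → 15 < 60
Round 3 — Axion shuts down.
  Flux: +20 → 35 < 60
No further shutdowns.

3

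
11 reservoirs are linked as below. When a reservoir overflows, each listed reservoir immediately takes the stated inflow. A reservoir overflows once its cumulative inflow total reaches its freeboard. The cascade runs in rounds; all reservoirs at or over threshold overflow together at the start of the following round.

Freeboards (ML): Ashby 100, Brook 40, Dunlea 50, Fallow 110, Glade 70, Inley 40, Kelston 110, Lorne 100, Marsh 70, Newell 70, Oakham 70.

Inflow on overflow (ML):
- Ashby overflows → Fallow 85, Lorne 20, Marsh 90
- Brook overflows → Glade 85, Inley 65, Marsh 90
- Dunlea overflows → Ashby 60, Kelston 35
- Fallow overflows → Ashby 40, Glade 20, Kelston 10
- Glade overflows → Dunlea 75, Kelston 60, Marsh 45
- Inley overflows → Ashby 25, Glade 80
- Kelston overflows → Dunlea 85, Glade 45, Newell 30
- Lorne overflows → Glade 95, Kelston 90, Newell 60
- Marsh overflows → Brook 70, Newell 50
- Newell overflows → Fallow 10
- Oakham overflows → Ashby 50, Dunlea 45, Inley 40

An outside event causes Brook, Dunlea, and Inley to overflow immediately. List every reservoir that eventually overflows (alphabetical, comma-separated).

Brook, Dunlea, Glade, Inley, Marsh

Round 1 — Brook, Dunlea, Inley overflow (initial).
  Ashby: +60+25 → 85 < 100
  Glade: +85+80 → 165 ≥ 70
  Kelston: +35 → 35 < 110
  Marsh: +90 → 90 ≥ 70
Round 2 — Glade, Marsh overflow.
  Kelston: +60 → 95 < 110
  Newell: +50 → 50 < 70
No further overflows.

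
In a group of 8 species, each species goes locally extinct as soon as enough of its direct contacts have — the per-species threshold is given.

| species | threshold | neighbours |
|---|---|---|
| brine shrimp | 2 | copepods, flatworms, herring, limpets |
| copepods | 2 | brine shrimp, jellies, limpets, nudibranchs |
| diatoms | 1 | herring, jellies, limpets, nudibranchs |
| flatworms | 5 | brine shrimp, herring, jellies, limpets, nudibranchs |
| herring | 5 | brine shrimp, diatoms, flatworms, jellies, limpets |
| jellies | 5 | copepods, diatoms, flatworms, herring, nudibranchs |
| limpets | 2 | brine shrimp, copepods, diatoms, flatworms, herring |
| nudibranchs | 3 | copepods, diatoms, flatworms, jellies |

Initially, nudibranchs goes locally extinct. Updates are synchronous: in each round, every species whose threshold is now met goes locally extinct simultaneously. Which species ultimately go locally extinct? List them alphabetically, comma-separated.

diatoms, nudibranchs

Round 1 — nudibranchs goes locally extinct (initial).
Round 2 — checking thresholds:
  copepods: 1 of 4 neighbours < 2, below threshold.
  diatoms: 1 of 4 neighbours ≥ 1, goes locally extinct.
  flatworms: 1 of 5 neighbours < 5, below threshold.
  jellies: 1 of 5 neighbours < 5, below threshold.
Round 3 — no new extinctions; cascade stops.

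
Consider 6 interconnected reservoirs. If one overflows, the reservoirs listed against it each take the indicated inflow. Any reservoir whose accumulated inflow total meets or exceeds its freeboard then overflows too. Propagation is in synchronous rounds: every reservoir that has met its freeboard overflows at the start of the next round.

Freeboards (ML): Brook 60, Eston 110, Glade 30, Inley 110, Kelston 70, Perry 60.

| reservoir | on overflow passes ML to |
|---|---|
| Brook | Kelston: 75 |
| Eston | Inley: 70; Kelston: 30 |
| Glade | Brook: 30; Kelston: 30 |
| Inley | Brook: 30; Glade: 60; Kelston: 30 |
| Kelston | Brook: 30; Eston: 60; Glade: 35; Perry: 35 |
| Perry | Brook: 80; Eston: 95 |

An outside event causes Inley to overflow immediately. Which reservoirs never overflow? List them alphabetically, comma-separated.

Eston, Perry

Round 1 — Inley overflows (initial).
  Brook: +30 → 30 < 60
  Glade: +60 → 60 ≥ 30
  Kelston: +30 → 30 < 70
Round 2 — Glade overflows.
  Brook: +30 → 60 ≥ 60
  Kelston: +30 → 60 < 70
Round 3 — Brook overflows.
  Kelston: +75 → 135 ≥ 70
Round 4 — Kelston overflows.
  Eston: +60 → 60 < 110
  Perry: +35 → 35 < 60
No further overflows.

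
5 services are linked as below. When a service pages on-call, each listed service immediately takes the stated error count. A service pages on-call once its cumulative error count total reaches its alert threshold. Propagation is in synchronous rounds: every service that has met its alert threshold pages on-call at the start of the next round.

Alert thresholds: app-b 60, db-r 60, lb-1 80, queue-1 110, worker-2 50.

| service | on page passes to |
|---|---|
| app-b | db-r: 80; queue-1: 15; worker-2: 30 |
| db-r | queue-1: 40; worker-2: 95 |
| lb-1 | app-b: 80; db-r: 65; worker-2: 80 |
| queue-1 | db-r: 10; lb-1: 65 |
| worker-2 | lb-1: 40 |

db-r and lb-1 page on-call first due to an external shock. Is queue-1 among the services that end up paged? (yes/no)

Round 1 — db-r, lb-1 page on-call (initial).
  app-b: +80 → 80 ≥ 60
  queue-1: +40 → 40 < 110
  worker-2: +95+80 → 175 ≥ 50
Round 2 — app-b, worker-2 page on-call.
  queue-1: +15 → 55 < 110
No further pages.

no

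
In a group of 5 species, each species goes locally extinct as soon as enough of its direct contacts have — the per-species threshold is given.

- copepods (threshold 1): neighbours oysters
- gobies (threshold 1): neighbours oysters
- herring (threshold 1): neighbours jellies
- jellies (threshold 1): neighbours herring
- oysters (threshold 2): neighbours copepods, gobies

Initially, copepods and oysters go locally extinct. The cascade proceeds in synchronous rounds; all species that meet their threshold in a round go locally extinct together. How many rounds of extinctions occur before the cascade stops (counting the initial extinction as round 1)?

Round 1 — copepods, oysters go locally extinct (initial).
Round 2 — checking thresholds:
  gobies: 1 of 1 neighbours ≥ 1, goes locally extinct.
Round 3 — no new extinctions; cascade stops.

2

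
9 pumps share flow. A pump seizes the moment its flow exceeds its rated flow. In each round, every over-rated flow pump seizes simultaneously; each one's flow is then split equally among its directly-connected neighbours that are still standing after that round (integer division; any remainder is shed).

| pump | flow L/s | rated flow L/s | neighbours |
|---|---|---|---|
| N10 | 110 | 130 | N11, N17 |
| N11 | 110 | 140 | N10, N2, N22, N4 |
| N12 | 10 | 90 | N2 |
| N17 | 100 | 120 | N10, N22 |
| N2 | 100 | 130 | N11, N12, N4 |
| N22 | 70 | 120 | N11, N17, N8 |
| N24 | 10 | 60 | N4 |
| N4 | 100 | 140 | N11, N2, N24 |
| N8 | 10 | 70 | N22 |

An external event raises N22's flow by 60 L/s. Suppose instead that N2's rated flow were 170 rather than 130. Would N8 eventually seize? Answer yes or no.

no

With N2's rated flow at 170:
Round 1 — N22 at 130 > 120. N22 seizes.
  N22 sheds 130 L/s to N11, N17, N8: 43 each (1 lost).
    N11: 110+43 = 153 > 140
    N17: 100+43 = 143 > 120
    N8: 10+43 = 53 ≤ 70
Round 2 — N11, N17 seize.
  N11 sheds 153 L/s to N10, N2, N4: 51 each.
    N10: 110+51 = 161 > 130
    N2: 100+51 = 151 ≤ 170
    N4: 100+51 = 151 > 140
  N17 sheds 143 L/s to N10: 143 each.
    N10: 161+143 = 304 > 130
Round 3 — N10, N4 seize.
  N10 sheds 304 L/s: no online neighbours, lost.
  N4 sheds 151 L/s to N2, N24: 75 each (1 lost).
    N2: 151+75 = 226 > 170
    N24: 10+75 = 85 > 60
Round 4 — N2, N24 seize.
  N2 sheds 226 L/s to N12: 226 each.
    N12: 10+226 = 236 > 90
  N24 sheds 85 L/s: no online neighbours, lost.
Round 5 — N12 seizes.
  N12 sheds 236 L/s: no online neighbours, lost.
No further seizures.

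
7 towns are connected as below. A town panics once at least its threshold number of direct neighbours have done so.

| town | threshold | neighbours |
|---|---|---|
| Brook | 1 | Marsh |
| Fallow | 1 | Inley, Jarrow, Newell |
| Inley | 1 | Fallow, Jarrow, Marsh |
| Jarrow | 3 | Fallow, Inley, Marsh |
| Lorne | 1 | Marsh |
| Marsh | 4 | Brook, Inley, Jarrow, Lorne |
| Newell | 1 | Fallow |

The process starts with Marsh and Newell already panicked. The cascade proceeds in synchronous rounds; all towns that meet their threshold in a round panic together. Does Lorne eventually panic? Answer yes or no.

yes

Round 1 — Marsh, Newell panic (initial).
Round 2 — checking thresholds:
  Brook: 1 of 1 neighbours ≥ 1, panics.
  Fallow: 1 of 3 neighbours ≥ 1, panics.
  Inley: 1 of 3 neighbours ≥ 1, panics.
  Jarrow: 1 of 3 neighbours < 3, holds.
  Lorne: 1 of 1 neighbours ≥ 1, panics.
Round 3 — checking thresholds:
  Jarrow: 3 of 3 neighbours ≥ 3, panics.
Round 4 — no new panics; cascade stops.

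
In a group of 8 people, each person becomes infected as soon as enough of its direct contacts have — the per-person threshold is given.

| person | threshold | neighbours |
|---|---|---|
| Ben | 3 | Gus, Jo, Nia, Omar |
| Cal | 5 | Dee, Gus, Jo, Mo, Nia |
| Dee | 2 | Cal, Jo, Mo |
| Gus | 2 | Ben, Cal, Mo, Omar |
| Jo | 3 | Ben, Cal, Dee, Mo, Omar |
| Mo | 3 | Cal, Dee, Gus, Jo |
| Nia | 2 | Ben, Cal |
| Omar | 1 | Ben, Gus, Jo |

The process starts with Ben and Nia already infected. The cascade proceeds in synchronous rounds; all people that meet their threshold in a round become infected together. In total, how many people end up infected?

Round 1 — Ben, Nia become infected (initial).
Round 2 — checking thresholds:
  Cal: 1 of 5 neighbours < 5, holds.
  Gus: 1 of 4 neighbours < 2, holds.
  Jo: 1 of 5 neighbours < 3, holds.
  Omar: 1 of 3 neighbours ≥ 1, becomes infected.
Round 3 — checking thresholds:
  Cal: 1 of 5 neighbours < 5, holds.
  Gus: 2 of 4 neighbours ≥ 2, becomes infected.
  Jo: 2 of 5 neighbours < 3, holds.
Round 4 — no new infections; cascade stops.

4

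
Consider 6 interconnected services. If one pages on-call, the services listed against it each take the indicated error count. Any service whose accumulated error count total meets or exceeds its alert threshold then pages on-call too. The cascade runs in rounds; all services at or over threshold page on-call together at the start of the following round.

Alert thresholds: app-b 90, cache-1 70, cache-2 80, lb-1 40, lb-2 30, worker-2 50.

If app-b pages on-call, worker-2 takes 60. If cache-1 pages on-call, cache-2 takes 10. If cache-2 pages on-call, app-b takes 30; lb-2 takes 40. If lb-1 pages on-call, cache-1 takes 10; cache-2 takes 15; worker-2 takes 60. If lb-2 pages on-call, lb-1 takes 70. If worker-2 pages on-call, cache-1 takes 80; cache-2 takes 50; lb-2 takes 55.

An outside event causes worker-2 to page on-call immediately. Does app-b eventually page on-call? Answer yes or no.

no

Round 1 — worker-2 pages on-call (initial).
  cache-1: +80 → 80 ≥ 70
  cache-2: +50 → 50 < 80
  lb-2: +55 → 55 ≥ 30
Round 2 — cache-1, lb-2 page on-call.
  cache-2: +10 → 60 < 80
  lb-1: +70 → 70 ≥ 40
Round 3 — lb-1 pages on-call.
  cache-2: +15 → 75 < 80
No further pages.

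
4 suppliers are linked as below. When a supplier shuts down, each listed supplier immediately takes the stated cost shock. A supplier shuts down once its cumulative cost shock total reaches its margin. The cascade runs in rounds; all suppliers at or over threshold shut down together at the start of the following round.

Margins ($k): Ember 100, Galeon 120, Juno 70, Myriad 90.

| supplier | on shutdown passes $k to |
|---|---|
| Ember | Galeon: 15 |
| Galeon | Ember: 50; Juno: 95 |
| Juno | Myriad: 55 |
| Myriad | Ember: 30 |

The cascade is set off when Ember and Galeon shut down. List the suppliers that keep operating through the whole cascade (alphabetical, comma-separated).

Round 1 — Ember, Galeon shut down (initial).
  Juno: +95 → 95 ≥ 70
Round 2 — Juno shuts down.
  Myriad: +55 → 55 < 90
No further shutdowns.

Myriad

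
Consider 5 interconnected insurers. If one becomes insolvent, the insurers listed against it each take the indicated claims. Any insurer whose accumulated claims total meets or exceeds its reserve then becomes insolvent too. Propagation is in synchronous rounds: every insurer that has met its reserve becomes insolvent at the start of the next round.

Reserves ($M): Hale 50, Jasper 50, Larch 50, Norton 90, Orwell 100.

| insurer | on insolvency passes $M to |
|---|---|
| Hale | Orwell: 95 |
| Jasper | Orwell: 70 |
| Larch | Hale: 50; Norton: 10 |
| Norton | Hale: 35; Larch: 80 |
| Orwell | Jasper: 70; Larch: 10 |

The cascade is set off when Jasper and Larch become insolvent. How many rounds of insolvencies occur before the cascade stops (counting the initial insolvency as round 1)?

Round 1 — Jasper, Larch become insolvent (initial).
  Hale: +50 → 50 ≥ 50
  Norton: +10 → 10 < 90
  Orwell: +70 → 70 < 100
Round 2 — Hale becomes insolvent.
  Orwell: +95 → 165 ≥ 100
Round 3 — Orwell becomes insolvent.
No further insolvencies.

3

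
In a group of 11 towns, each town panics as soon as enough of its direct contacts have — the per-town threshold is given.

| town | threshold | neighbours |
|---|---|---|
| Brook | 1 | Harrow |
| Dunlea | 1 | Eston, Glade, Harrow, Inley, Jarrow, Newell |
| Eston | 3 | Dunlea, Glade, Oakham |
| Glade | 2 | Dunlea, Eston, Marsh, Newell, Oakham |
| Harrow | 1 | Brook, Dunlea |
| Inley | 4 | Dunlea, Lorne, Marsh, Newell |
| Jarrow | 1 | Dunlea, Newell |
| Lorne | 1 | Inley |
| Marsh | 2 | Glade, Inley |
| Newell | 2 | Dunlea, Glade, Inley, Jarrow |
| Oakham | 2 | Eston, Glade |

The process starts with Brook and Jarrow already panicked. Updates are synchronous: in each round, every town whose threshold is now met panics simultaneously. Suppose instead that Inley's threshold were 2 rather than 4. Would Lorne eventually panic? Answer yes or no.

yes

With Inley's threshold at 2:
Round 1 — Brook, Jarrow panic (initial).
Round 2 — checking thresholds:
  Dunlea: 1 of 6 neighbours ≥ 1, panics.
  Harrow: 1 of 2 neighbours ≥ 1, panics.
  Newell: 1 of 4 neighbours < 2, below threshold.
Round 3 — checking thresholds:
  Eston: 1 of 3 neighbours < 3, below threshold.
  Glade: 1 of 5 neighbours < 2, below threshold.
  Inley: 1 of 4 neighbours < 2, below threshold.
  Newell: 2 of 4 neighbours ≥ 2, panics.
Round 4 — checking thresholds:
  Eston: 1 of 3 neighbours < 3, below threshold.
  Glade: 2 of 5 neighbours ≥ 2, panics.
  Inley: 2 of 4 neighbours ≥ 2, panics.
Round 5 — checking thresholds:
  Eston: 2 of 3 neighbours < 3, below threshold.
  Lorne: 1 of 1 neighbours ≥ 1, panics.
  Marsh: 2 of 2 neighbours ≥ 2, panics.
  Oakham: 1 of 2 neighbours < 2, below threshold.
Round 6 — no new panics; cascade stops.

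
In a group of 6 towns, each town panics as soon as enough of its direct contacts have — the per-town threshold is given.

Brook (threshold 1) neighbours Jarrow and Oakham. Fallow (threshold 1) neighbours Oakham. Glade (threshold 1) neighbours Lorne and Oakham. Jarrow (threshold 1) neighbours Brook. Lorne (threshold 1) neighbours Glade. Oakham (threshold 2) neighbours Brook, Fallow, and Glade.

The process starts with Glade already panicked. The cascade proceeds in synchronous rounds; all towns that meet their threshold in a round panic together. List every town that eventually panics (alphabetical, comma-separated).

Glade, Lorne

Round 1 — Glade panics (initial).
Round 2 — checking thresholds:
  Lorne: 1 of 1 neighbours ≥ 1, panics.
  Oakham: 1 of 3 neighbours < 2, below threshold.
Round 3 — no new panics; cascade stops.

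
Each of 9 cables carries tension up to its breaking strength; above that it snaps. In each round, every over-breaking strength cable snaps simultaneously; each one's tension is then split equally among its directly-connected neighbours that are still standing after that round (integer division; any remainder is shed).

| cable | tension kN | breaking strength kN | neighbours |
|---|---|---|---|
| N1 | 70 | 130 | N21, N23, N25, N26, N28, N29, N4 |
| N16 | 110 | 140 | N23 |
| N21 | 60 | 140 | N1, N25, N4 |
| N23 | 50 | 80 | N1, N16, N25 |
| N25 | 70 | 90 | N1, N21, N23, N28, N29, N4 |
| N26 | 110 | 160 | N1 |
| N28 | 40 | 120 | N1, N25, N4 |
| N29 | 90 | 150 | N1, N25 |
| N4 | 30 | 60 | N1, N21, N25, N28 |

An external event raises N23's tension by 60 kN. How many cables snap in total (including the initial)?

Round 1 — N23 at 110 > 80. N23 snaps.
  N23 sheds 110 kN to N1, N16, N25: 36 each (2 lost).
    N1: 70+36 = 106 ≤ 130
    N16: 110+36 = 146 > 140
    N25: 70+36 = 106 > 90
Round 2 — N16, N25 snap.
  N16 sheds 146 kN: no online neighbours, lost.
  N25 sheds 106 kN to N1, N21, N28, N29, N4: 21 each (1 lost).
    N1: 106+21 = 127 ≤ 130
    N21: 60+21 = 81 ≤ 140
    N28: 40+21 = 61 ≤ 120
    N29: 90+21 = 111 ≤ 150
    N4: 30+21 = 51 ≤ 60
No further breaks.

3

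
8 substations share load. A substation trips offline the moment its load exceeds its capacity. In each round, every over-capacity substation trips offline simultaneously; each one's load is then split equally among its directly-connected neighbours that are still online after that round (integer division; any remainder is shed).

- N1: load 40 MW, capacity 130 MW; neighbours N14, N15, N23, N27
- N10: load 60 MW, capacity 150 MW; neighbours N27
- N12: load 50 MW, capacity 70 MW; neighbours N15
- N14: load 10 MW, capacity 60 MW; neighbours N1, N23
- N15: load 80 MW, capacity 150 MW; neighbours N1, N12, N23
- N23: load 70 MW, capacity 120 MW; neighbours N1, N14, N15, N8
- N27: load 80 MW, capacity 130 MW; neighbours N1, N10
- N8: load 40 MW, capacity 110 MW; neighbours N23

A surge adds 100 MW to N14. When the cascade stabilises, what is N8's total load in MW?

81

Round 1 — N14 at 110 > 60. N14 trips offline.
  N14 sheds 110 MW to N1, N23: 55 each.
    N1: 40+55 = 95 ≤ 130
    N23: 70+55 = 125 > 120
Round 2 — N23 trips offline.
  N23 sheds 125 MW to N1, N15, N8: 41 each (2 lost).
    N1: 95+41 = 136 > 130
    N15: 80+41 = 121 ≤ 150
    N8: 40+41 = 81 ≤ 110
Round 3 — N1 trips offline.
  N1 sheds 136 MW to N15, N27: 68 each.
    N15: 121+68 = 189 > 150
    N27: 80+68 = 148 > 130
Round 4 — N15, N27 trip offline.
  N15 sheds 189 MW to N12: 189 each.
    N12: 50+189 = 239 > 70
  N27 sheds 148 MW to N10: 148 each.
    N10: 60+148 = 208 > 150
Round 5 — N10, N12 trip offline.
  N10 sheds 208 MW: no online neighbours, lost.
  N12 sheds 239 MW: no online neighbours, lost.
No further trips.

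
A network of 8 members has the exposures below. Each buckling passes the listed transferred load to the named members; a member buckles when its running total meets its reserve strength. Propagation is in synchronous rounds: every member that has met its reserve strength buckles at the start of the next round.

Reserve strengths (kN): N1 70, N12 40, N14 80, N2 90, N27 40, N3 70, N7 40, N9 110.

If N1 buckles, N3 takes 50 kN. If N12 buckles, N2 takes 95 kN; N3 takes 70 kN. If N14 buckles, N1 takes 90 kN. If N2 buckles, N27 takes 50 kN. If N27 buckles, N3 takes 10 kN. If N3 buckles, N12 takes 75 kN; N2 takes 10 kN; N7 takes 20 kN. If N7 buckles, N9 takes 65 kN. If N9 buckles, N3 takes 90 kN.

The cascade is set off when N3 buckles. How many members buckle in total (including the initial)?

Round 1 — N3 buckles (initial).
  N12: +75 → 75 ≥ 40
  N2: +10 → 10 < 90
  N7: +20 → 20 < 40
Round 2 — N12 buckles.
  N2: +95 → 105 ≥ 90
Round 3 — N2 buckles.
  N27: +50 → 50 ≥ 40
Round 4 — N27 buckles.
No further bucklings.

4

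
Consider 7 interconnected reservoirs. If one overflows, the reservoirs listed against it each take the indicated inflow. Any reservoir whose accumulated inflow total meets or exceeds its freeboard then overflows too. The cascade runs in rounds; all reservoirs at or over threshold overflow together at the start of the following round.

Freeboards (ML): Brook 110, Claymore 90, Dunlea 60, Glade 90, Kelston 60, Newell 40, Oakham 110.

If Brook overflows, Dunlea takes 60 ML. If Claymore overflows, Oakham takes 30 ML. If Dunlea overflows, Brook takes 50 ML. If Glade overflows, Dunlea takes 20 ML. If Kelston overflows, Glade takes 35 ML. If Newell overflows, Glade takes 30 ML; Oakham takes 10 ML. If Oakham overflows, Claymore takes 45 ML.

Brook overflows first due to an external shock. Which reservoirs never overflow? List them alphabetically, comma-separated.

Round 1 — Brook overflows (initial).
  Dunlea: +60 → 60 ≥ 60
Round 2 — Dunlea overflows.
No further overflows.

Claymore, Glade, Kelston, Newell, Oakham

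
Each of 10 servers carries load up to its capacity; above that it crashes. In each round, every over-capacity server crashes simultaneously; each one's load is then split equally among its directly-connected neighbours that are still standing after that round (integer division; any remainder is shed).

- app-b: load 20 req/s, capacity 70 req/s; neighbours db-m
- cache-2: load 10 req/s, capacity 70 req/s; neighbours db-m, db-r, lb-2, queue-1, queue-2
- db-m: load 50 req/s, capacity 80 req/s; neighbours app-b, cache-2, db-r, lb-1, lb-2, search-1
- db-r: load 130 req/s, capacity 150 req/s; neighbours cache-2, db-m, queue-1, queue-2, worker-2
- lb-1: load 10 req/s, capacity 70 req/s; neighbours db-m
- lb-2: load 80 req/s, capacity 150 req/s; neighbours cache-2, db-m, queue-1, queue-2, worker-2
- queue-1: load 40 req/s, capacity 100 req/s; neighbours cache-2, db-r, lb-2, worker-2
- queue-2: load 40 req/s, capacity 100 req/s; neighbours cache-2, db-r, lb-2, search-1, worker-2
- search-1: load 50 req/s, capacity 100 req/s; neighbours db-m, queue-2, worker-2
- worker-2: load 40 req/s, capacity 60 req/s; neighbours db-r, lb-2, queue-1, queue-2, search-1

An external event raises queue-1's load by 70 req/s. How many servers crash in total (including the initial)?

Round 1 — queue-1 at 110 > 100. queue-1 crashes.
  queue-1 sheds 110 req/s to cache-2, db-r, lb-2, worker-2: 27 each (2 lost).
    cache-2: 10+27 = 37 ≤ 70
    db-r: 130+27 = 157 > 150
    lb-2: 80+27 = 107 ≤ 150
    worker-2: 40+27 = 67 > 60
Round 2 — db-r, worker-2 crash.
  db-r sheds 157 req/s to cache-2, db-m, queue-2: 52 each (1 lost).
    cache-2: 37+52 = 89 > 70
    db-m: 50+52 = 102 > 80
    queue-2: 40+52 = 92 ≤ 100
  worker-2 sheds 67 req/s to lb-2, queue-2, search-1: 22 each (1 lost).
    lb-2: 107+22 = 129 ≤ 150
    queue-2: 92+22 = 114 > 100
    search-1: 50+22 = 72 ≤ 100
Round 3 — cache-2, db-m, queue-2 crash.
  cache-2 sheds 89 req/s to lb-2: 89 each.
    lb-2: 129+89 = 218 > 150
  db-m sheds 102 req/s to app-b, lb-1, lb-2, search-1: 25 each (2 lost).
    app-b: 20+25 = 45 ≤ 70
    lb-1: 10+25 = 35 ≤ 70
    lb-2: 218+25 = 243 > 150
    search-1: 72+25 = 97 ≤ 100
  queue-2 sheds 114 req/s to lb-2, search-1: 57 each.
    lb-2: 243+57 = 300 > 150
    search-1: 97+57 = 154 > 100
Round 4 — lb-2, search-1 crash.
  lb-2 sheds 300 req/s: no online neighbours, lost.
  search-1 sheds 154 req/s: no online neighbours, lost.
No further crashes.

8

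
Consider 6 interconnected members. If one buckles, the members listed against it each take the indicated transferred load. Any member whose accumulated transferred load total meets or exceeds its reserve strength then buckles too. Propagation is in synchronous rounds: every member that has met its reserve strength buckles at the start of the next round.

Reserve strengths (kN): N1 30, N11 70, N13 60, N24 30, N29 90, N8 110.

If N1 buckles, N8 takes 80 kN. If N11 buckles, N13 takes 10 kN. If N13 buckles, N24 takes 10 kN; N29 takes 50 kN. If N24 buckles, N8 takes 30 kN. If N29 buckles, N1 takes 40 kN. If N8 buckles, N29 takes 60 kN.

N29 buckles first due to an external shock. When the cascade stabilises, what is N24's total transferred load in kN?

Round 1 — N29 buckles (initial).
  N1: +40 → 40 ≥ 30
Round 2 — N1 buckles.
  N8: +80 → 80 < 110
No further bucklings.

0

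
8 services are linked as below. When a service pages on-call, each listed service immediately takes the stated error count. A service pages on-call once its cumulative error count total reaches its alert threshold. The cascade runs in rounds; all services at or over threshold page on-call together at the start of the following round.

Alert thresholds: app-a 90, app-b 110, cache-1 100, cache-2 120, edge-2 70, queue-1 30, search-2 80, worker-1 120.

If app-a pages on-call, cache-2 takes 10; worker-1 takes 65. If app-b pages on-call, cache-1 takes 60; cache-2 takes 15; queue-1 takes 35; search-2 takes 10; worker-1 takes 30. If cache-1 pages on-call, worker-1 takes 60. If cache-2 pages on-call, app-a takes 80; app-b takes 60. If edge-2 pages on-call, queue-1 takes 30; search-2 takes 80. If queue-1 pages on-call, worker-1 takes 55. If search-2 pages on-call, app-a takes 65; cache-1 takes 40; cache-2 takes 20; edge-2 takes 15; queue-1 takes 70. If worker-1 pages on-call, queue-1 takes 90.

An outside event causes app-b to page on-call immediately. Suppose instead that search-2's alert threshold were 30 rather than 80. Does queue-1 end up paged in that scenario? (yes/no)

yes

With search-2's alert threshold at 30:
Round 1 — app-b pages on-call (initial).
  cache-1: +60 → 60 < 100
  cache-2: +15 → 15 < 120
  queue-1: +35 → 35 ≥ 30
  search-2: +10 → 10 < 30
  worker-1: +30 → 30 < 120
Round 2 — queue-1 pages on-call.
  worker-1: +55 → 85 < 120
No further pages.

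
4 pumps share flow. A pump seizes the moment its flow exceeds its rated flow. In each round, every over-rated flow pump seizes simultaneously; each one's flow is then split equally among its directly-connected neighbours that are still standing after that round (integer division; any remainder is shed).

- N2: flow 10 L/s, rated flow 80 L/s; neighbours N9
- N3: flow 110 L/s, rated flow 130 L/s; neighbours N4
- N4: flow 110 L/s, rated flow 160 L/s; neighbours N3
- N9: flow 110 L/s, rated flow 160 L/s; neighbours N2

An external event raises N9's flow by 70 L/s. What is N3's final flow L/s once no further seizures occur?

110

Round 1 — N9 at 180 > 160. N9 seizes.
  N9 sheds 180 L/s to N2: 180 each.
    N2: 10+180 = 190 > 80
Round 2 — N2 seizes.
  N2 sheds 190 L/s: no online neighbours, lost.
No further seizures.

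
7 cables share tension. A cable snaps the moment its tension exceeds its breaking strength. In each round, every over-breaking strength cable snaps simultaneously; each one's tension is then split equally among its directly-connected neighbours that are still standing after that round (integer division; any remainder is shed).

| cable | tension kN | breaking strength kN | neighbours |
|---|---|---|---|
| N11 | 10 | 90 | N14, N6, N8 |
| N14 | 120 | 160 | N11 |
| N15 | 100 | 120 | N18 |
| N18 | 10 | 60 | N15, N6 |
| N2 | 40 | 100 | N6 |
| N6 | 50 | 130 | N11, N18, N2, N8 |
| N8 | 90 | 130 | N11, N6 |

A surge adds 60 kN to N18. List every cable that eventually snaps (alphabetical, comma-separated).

Round 1 — N18 at 70 > 60. N18 snaps.
  N18 sheds 70 kN to N15, N6: 35 each.
    N15: 100+35 = 135 > 120
    N6: 50+35 = 85 ≤ 130
Round 2 — N15 snaps.
  N15 sheds 135 kN: no online neighbours, lost.
No further breaks.

N15, N18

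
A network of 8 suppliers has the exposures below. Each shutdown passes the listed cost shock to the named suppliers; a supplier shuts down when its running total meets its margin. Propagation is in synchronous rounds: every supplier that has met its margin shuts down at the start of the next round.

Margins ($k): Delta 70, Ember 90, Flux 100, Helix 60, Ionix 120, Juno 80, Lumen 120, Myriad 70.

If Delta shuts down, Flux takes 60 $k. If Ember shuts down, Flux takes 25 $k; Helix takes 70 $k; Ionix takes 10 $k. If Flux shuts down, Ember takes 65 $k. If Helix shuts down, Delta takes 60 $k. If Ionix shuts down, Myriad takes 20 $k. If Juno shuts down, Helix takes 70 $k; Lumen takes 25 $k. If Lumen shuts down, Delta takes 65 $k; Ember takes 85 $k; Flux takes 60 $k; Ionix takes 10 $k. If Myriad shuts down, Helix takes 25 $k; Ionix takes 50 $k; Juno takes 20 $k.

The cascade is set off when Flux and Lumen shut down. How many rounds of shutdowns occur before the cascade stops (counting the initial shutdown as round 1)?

Round 1 — Flux, Lumen shut down (initial).
  Delta: +65 → 65 < 70
  Ember: +65+85 → 150 ≥ 90
  Ionix: +10 → 10 < 120
Round 2 — Ember shuts down.
  Helix: +70 → 70 ≥ 60
  Ionix: +10 → 20 < 120
Round 3 — Helix shuts down.
  Delta: +60 → 125 ≥ 70
Round 4 — Delta shuts down.
No further shutdowns.

4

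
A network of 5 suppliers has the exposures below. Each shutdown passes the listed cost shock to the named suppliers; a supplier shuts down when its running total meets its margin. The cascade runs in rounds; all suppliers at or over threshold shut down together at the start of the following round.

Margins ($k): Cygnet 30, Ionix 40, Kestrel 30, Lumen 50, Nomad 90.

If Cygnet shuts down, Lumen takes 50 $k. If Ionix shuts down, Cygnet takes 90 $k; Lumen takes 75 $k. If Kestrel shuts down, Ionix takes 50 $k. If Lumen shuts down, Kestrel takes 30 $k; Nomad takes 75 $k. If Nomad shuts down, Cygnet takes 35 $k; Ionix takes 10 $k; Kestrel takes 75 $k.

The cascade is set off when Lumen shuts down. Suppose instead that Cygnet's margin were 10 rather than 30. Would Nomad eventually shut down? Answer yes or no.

no

With Cygnet's margin at 10:
Round 1 — Lumen shuts down (initial).
  Kestrel: +30 → 30 ≥ 30
  Nomad: +75 → 75 < 90
Round 2 — Kestrel shuts down.
  Ionix: +50 → 50 ≥ 40
Round 3 — Ionix shuts down.
  Cygnet: +90 → 90 ≥ 10
Round 4 — Cygnet shuts down.
No further shutdowns.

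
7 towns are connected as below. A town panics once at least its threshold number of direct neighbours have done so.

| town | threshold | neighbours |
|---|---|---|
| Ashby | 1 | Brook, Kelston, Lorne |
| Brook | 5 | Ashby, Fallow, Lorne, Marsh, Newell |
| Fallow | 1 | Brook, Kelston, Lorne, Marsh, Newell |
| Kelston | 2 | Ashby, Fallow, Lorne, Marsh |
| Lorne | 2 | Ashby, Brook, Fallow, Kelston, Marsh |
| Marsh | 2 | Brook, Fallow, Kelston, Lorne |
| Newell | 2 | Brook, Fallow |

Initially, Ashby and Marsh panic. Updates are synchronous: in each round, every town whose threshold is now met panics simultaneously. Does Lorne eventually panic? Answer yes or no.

yes

Round 1 — Ashby, Marsh panic (initial).
Round 2 — checking thresholds:
  Brook: 2 of 5 neighbours < 5, holds.
  Fallow: 1 of 5 neighbours ≥ 1, panics.
  Kelston: 2 of 4 neighbours ≥ 2, panics.
  Lorne: 2 of 5 neighbours ≥ 2, panics.
Round 3 — no new panics; cascade stops.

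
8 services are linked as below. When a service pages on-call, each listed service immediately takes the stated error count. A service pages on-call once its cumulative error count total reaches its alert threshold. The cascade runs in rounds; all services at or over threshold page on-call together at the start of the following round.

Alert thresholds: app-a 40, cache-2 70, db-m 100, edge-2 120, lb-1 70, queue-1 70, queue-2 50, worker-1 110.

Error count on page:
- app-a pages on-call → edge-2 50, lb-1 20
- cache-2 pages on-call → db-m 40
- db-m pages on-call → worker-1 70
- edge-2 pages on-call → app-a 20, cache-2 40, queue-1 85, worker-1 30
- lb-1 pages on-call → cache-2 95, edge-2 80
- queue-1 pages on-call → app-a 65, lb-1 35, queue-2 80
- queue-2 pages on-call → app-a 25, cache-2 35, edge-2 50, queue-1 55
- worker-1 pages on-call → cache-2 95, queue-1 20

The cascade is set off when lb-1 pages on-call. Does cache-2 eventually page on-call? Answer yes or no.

Round 1 — lb-1 pages on-call (initial).
  cache-2: +95 → 95 ≥ 70
  edge-2: +80 → 80 < 120
Round 2 — cache-2 pages on-call.
  db-m: +40 → 40 < 100
No further pages.

yes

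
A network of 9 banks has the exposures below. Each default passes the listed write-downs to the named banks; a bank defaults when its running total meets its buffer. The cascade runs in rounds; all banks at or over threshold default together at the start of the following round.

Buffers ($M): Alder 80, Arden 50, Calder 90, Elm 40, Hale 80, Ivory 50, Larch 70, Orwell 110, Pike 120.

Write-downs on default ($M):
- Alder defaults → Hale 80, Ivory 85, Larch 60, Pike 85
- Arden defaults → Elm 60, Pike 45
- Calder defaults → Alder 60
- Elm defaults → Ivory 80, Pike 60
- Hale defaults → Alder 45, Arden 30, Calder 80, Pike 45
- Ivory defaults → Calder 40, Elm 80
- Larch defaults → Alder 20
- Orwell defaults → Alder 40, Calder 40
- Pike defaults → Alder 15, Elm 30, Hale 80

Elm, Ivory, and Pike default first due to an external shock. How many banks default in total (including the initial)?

Round 1 — Elm, Ivory, Pike default (initial).
  Alder: +15 → 15 < 80
  Calder: +40 → 40 < 90
  Hale: +80 → 80 ≥ 80
Round 2 — Hale defaults.
  Alder: +45 → 60 < 80
  Arden: +30 → 30 < 50
  Calder: +80 → 120 ≥ 90
Round 3 — Calder defaults.
  Alder: +60 → 120 ≥ 80
Round 4 — Alder defaults.
  Larch: +60 → 60 < 70
No further defaults.

6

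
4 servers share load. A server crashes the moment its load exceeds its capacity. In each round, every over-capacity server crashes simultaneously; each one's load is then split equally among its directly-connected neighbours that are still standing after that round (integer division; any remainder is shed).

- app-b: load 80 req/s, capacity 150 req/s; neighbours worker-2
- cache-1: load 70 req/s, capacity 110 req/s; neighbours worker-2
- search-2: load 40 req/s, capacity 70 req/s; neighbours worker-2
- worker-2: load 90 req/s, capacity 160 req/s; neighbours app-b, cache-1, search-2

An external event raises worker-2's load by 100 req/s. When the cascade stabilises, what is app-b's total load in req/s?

Round 1 — worker-2 at 190 > 160. worker-2 crashes.
  worker-2 sheds 190 req/s to app-b, cache-1, search-2: 63 each (1 lost).
    app-b: 80+63 = 143 ≤ 150
    cache-1: 70+63 = 133 > 110
    search-2: 40+63 = 103 > 70
Round 2 — cache-1, search-2 crash.
  cache-1 sheds 133 req/s: no online neighbours, lost.
  search-2 sheds 103 req/s: no online neighbours, lost.
No further crashes.

143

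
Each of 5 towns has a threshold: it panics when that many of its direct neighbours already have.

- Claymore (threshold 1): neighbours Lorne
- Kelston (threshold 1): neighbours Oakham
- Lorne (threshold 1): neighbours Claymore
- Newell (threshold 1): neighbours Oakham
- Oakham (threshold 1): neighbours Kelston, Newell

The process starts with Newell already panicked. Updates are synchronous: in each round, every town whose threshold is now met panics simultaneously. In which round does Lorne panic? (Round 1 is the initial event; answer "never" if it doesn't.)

Round 1 — Newell panics (initial).
Round 2 — checking thresholds:
  Oakham: 1 of 2 neighbours ≥ 1, panics.
Round 3 — checking thresholds:
  Kelston: 1 of 1 neighbours ≥ 1, panics.
Round 4 — no new panics; cascade stops.

never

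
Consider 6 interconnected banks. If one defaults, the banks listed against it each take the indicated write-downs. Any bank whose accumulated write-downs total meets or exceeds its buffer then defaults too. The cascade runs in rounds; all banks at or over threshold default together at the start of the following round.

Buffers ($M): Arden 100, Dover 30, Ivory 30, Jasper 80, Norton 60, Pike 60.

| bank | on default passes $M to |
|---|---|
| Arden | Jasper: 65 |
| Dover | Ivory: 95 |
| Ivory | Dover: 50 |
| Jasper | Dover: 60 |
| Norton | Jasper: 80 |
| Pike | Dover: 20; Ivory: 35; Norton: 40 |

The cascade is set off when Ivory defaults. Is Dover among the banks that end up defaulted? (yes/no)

yes

Round 1 — Ivory defaults (initial).
  Dover: +50 → 50 ≥ 30
Round 2 — Dover defaults.
No further defaults.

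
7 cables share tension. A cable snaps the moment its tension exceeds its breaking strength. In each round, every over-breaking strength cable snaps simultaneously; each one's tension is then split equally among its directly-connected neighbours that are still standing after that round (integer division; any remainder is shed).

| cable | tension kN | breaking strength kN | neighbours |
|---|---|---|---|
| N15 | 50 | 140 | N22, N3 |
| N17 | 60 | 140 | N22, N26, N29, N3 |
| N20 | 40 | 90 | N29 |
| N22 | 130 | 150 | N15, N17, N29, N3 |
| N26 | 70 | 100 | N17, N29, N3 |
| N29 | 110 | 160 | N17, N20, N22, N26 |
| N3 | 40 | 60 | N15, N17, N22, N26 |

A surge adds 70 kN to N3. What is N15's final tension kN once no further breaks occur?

Round 1 — N3 at 110 > 60. N3 snaps.
  N3 sheds 110 kN to N15, N17, N22, N26: 27 each (2 lost).
    N15: 50+27 = 77 ≤ 140
    N17: 60+27 = 87 ≤ 140
    N22: 130+27 = 157 > 150
    N26: 70+27 = 97 ≤ 100
Round 2 — N22 snaps.
  N22 sheds 157 kN to N15, N17, N29: 52 each (1 lost).
    N15: 77+52 = 129 ≤ 140
    N17: 87+52 = 139 ≤ 140
    N29: 110+52 = 162 > 160
Round 3 — N29 snaps.
  N29 sheds 162 kN to N17, N20, N26: 54 each.
    N17: 139+54 = 193 > 140
    N20: 40+54 = 94 > 90
    N26: 97+54 = 151 > 100
Round 4 — N17, N20, N26 snap.
  N17 sheds 193 kN: no online neighbours, lost.
  N20 sheds 94 kN: no online neighbours, lost.
  N26 sheds 151 kN: no online neighbours, lost.
No further breaks.

129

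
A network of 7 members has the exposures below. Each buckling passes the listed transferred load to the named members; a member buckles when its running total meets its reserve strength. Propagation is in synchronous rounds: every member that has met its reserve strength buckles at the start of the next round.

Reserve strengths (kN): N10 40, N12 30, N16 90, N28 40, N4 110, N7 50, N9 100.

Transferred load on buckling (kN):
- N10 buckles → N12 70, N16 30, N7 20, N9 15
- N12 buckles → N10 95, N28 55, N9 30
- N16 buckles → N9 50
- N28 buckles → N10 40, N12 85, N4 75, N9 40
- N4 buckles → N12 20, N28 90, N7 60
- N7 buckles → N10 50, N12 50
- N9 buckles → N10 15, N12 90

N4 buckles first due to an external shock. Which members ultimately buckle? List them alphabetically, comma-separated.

Round 1 — N4 buckles (initial).
  N12: +20 → 20 < 30
  N28: +90 → 90 ≥ 40
  N7: +60 → 60 ≥ 50
Round 2 — N28, N7 buckle.
  N10: +40+50 → 90 ≥ 40
  N12: +85+50 → 155 ≥ 30
  N9: +40 → 40 < 100
Round 3 — N10, N12 buckle.
  N16: +30 → 30 < 90
  N9: +15+30 → 85 < 100
No further bucklings.

N10, N12, N28, N4, N7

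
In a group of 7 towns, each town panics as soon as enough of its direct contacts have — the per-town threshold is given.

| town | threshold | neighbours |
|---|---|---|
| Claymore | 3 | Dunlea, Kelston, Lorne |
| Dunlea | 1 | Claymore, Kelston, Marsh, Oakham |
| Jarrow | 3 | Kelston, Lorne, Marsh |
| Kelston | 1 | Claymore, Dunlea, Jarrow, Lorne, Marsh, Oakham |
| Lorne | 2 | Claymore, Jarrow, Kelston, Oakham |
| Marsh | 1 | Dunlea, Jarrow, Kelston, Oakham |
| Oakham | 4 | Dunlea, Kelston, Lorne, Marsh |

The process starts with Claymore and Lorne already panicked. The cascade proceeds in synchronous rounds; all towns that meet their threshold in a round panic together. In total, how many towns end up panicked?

Round 1 — Claymore, Lorne panic (initial).
Round 2 — checking thresholds:
  Dunlea: 1 of 4 neighbours ≥ 1, panics.
  Jarrow: 1 of 3 neighbours < 3, not yet.
  Kelston: 2 of 6 neighbours ≥ 1, panics.
  Oakham: 1 of 4 neighbours < 4, not yet.
Round 3 — checking thresholds:
  Jarrow: 2 of 3 neighbours < 3, not yet.
  Marsh: 2 of 4 neighbours ≥ 1, panics.
  Oakham: 3 of 4 neighbours < 4, not yet.
Round 4 — checking thresholds:
  Jarrow: 3 of 3 neighbours ≥ 3, panics.
  Oakham: 4 of 4 neighbours ≥ 4, panics.
Round 5 — no new panics; cascade stops.

7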